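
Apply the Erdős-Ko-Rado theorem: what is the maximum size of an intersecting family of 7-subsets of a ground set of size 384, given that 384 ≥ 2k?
max |F| = C(383, 6) = 4214724798753

Erdős-Ko-Rado (1961): when n ≥ 2k, max |F| = C(n−1, k−1). The bound is attained by the star {A : i ∈ A} for any fixed i ∈ [n]. Here C(384−1, 7−1) = C(383, 6) = 4214724798753.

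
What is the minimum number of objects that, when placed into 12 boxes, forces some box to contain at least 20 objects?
n = (20 − 1)·12 + 1 = 229

By the generalised pigeonhole principle, to guarantee some box contains ≥ r objects we need more than (r − 1) · k objects total. Threshold: n = (r − 1) · k + 1. With r = 20 and k = 12: n = 19 · 12 + 1 = 228 + 1 = 229. For n = 228 = 19 · 12, we can put exactly 19 objects in every box, avoiding 20 in any single one — so 229 is tight.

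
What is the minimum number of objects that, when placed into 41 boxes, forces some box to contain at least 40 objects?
n = (40 − 1)·41 + 1 = 1600

By the generalised pigeonhole principle, to guarantee some box contains ≥ r objects we need more than (r − 1) · k objects total. Threshold: n = (r − 1) · k + 1. With r = 40 and k = 41: n = 39 · 41 + 1 = 1599 + 1 = 1600. For n = 1599 = 39 · 41, we can put exactly 39 objects in every box, avoiding 40 in any single one — so 1600 is tight.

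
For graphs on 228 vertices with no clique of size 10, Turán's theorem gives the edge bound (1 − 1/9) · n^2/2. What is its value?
Turán density bound = (8/9) · 228^2/2 = 23104

Turán's theorem: ex(n, K_{r+1}) is achieved by the complete r-partite Turán graph T(n, r) with parts as balanced as possible, and is at most (1 − 1/r) · n^2/2. For r = 9, n = 228: the density bound is (8/9) · 51984/2 = 23104. The integer-valued extremum is e(T(228, 9)) = 23103, which is strictly less than the density bound 23104 since 9 ∤ 228 (the parts of T(228, 9) cannot all be equal).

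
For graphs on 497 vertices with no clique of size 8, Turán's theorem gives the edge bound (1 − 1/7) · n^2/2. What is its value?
Turán density bound = (6/7) · 497^2/2 = 105861

Turán's theorem: ex(n, K_{r+1}) is achieved by the complete r-partite Turán graph T(n, r) with parts as balanced as possible, and is at most (1 − 1/r) · n^2/2. For r = 7, n = 497: the density bound is (6/7) · 247009/2 = 105861. Since 7 ∣ 497, the Turán graph T(497, 7) has parts of equal size 71, and its edge count e(T(497, 7)) = 105861 attains the density bound exactly.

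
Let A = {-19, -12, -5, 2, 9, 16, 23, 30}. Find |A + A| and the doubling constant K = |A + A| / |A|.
K = |A + A| / |A| = 15/8

Enumerate A + A = {a + b : a, b ∈ A}. With |A| = 8, there are |A|^2 = 64 ordered sum pairs; collecting distinct values, A + A = {-38, -31, -24, -17, -10, -3, 4, 11, 18, 25, 32, 39, 46, 53, 60}, so |A + A| = 15. Thus K = 15/8. Here |A + A| = 2|A| − 1 = 15, the minimum possible — so K = 15/8 is minimal, which holds iff A is an arithmetic progression.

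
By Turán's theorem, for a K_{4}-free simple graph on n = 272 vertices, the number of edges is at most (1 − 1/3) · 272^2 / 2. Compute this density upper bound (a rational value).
Turán density bound = (2/3) · 272^2/2 = 73984/3 ≈ 24661.3333

Turán's theorem: ex(n, K_{r+1}) is achieved by the complete r-partite Turán graph T(n, r) with parts as balanced as possible, and is at most (1 − 1/r) · n^2/2. For r = 3, n = 272: the density bound is (2/3) · 73984/2 = 73984/3 ≈ 24661.3333. The integer-valued extremum is e(T(272, 3)) = 24661, which is strictly less than the density bound 73984/3 since 3 ∤ 272 (the parts of T(272, 3) cannot all be equal).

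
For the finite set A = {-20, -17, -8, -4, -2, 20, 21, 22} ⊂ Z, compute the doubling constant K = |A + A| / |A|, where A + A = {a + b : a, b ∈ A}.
K = |A + A| / |A| = 34/8 = 17/4

Enumerate A + A = {a + b : a, b ∈ A}. With |A| = 8, there are |A|^2 = 64 ordered sum pairs; collecting distinct values, A + A = {-40, -37, -34, -28, -25, -24, -22, -21, -19, -16, -12, -10, -8, -6, -4, 0, 1, 2, 3, 4, 5, 12, 13, 14, 16, 17, 18, 19, 20, 40, 41, 42, 43, 44}, so |A + A| = 34. Thus K = 34/8 = 17/4. For comparison, the minimum possible |A + A| over all 8-element sets is 2·8 − 1 = 15 (so min K = 15/8), attained only by arithmetic progressions.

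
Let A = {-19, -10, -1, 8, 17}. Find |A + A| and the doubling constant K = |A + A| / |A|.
K = |A + A| / |A| = 9/5

Enumerate A + A = {a + b : a, b ∈ A}. With |A| = 5, there are |A|^2 = 25 ordered sum pairs; collecting distinct values, A + A = {-38, -29, -20, -11, -2, 7, 16, 25, 34}, so |A + A| = 9. Thus K = 9/5. Here |A + A| = 2|A| − 1 = 9, the minimum possible — so K = 9/5 is minimal, which holds iff A is an arithmetic progression.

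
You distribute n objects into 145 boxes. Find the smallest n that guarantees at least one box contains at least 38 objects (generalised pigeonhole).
n = (38 − 1)·145 + 1 = 5366

By the generalised pigeonhole principle, to guarantee some box contains ≥ r objects we need more than (r − 1) · k objects total. Threshold: n = (r − 1) · k + 1. With r = 38 and k = 145: n = 37 · 145 + 1 = 5365 + 1 = 5366. For n = 5365 = 37 · 145, we can put exactly 37 objects in every box, avoiding 38 in any single one — so 5366 is tight.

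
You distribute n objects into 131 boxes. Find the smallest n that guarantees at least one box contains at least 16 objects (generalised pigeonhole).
n = (16 − 1)·131 + 1 = 1966

By the generalised pigeonhole principle, to guarantee some box contains ≥ r objects we need more than (r − 1) · k objects total. Threshold: n = (r − 1) · k + 1. With r = 16 and k = 131: n = 15 · 131 + 1 = 1965 + 1 = 1966. For n = 1965 = 15 · 131, we can put exactly 15 objects in every box, avoiding 16 in any single one — so 1966 is tight.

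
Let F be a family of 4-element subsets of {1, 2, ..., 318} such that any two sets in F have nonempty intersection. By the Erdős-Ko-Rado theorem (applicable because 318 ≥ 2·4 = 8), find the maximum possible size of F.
max |F| = C(317, 3) = 5259030

The Erdős-Ko-Rado theorem states: for n ≥ 2k, an intersecting family of k-subsets of an n-element set has size at most C(n − 1, k − 1), with equality for 'star' families {A ⊆ [n] : |A| = k, i ∈ A} (fix an element i). For n = 318, k = 4: C(317, 3) = 5259030.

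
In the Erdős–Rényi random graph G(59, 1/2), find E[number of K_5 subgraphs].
E[# K_5] = C(59, 5) · (1/2)^C(5, 2) = 5006386 / 2^10 = 2503193/512 ≈ 4889.048828

For each 5-subset S of vertices (there are C(59, 5) = 5006386 such S), let X_S = 1 if S induces a K_5 (all C(5, 2) = 10 edges present). Then P(X_S = 1) = (1/2)^10 = 1/1024. By linearity of expectation, E[# K_5] = C(59, 5) · (1/2)^10 = 5006386 / 1024 = 2503193/512 ≈ 4889.048828.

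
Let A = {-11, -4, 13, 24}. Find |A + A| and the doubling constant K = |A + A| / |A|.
K = |A + A| / |A| = 10/4 = 5/2

Enumerate A + A = {a + b : a, b ∈ A}. With |A| = 4, there are |A|^2 = 16 ordered sum pairs; collecting distinct values, A + A = {-22, -15, -8, 2, 9, 13, 20, 26, 37, 48}, so |A + A| = 10. Thus K = 10/4 = 5/2. For comparison, the minimum possible |A + A| over all 4-element sets is 2·4 − 1 = 7 (so min K = 7/4), attained only by arithmetic progressions.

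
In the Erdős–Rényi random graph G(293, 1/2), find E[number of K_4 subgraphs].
E[# K_4] = C(293, 4) · (1/2)^C(4, 2) = 300836285 / 2^6 = 4700566.953125

For each 4-subset S of vertices (there are C(293, 4) = 300836285 such S), let X_S = 1 if S induces a K_4 (all C(4, 2) = 6 edges present). Then P(X_S = 1) = (1/2)^6 = 1/64. By linearity of expectation, E[# K_4] = C(293, 4) · (1/2)^6 = 300836285 / 64 = 4700566.953125.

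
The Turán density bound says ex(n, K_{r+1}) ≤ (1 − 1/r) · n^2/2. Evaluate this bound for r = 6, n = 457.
Turán density bound = (5/6) · 457^2/2 = 1044245/12 ≈ 87020.4167

Turán's theorem: ex(n, K_{r+1}) is achieved by the complete r-partite Turán graph T(n, r) with parts as balanced as possible, and is at most (1 − 1/r) · n^2/2. For r = 6, n = 457: the density bound is (5/6) · 208849/2 = 1044245/12 ≈ 87020.4167. The integer-valued extremum is e(T(457, 6)) = 87020, which is strictly less than the density bound 1044245/12 since 6 ∤ 457 (the parts of T(457, 6) cannot all be equal).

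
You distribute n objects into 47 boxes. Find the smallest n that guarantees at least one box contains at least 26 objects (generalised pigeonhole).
n = (26 − 1)·47 + 1 = 1176

By the generalised pigeonhole principle, to guarantee some box contains ≥ r objects we need more than (r − 1) · k objects total. Threshold: n = (r − 1) · k + 1. With r = 26 and k = 47: n = 25 · 47 + 1 = 1175 + 1 = 1176. For n = 1175 = 25 · 47, we can put exactly 25 objects in every box, avoiding 26 in any single one — so 1176 is tight.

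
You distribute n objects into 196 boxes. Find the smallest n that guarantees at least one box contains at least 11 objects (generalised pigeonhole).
n = (11 − 1)·196 + 1 = 1961

By the generalised pigeonhole principle, to guarantee some box contains ≥ r objects we need more than (r − 1) · k objects total. Threshold: n = (r − 1) · k + 1. With r = 11 and k = 196: n = 10 · 196 + 1 = 1960 + 1 = 1961. For n = 1960 = 10 · 196, we can put exactly 10 objects in every box, avoiding 11 in any single one — so 1961 is tight.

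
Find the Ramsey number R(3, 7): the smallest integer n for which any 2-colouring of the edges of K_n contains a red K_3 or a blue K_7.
R(3, 7) = 23

Lower bound: an explicit 2-colouring of K_{22} (typically a Paley-type or other structured construction) avoids a red K_3 and a blue K_7, showing R(3, 7) > 22.
Upper bound: the simple Erdős–Szekeres recurrence only gives R(3, 7) ≤ 25; the tight bound R(3, 7) ≤ 23 requires a sharper case analysis (or computer search) of 2-colourings of K_{23}.
Hence R(3, 7) = 23.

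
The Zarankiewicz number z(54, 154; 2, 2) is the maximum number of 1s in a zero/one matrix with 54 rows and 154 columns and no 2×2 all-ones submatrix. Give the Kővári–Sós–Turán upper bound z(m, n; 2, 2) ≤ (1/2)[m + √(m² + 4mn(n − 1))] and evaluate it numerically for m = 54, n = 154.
z(54, 154; 2, 2) ≤ (1/2)[54 + √(54² + 4·54·154·153)] = (1/2)[54 + √5092308] = 1155.3071

Kővári–Sós–Turán: let r_1, ..., r_54 be the row sums and z = Σ r_i the total number of 1s. Each pair of columns can share at most one row with both entries 1 (else a 2×2 all-ones block appears), so Σ_i C(r_i, 2) ≤ C(154, 2) = 11781. By convexity Σ_i C(r_i, 2) ≥ 54·C(z/54, 2) = z(z − 54)/(2·54), giving z² − 54z − 54·154·153 ≤ 0 and hence z ≤ (1/2)[54 + √(2916 + 4·1272348)] = (1/2)[54 + √5092308] ≈ (1/2)(54 + 2256.6143) = 1155.3071.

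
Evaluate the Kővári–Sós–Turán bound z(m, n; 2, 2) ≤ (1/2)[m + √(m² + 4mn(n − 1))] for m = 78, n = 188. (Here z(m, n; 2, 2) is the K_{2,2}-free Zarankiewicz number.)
z(78, 188; 2, 2) ≤ (1/2)[78 + √(78² + 4·78·188·187)] = (1/2)[78 + √10974756] = 1695.4085

Kővári–Sós–Turán: let r_1, ..., r_78 be the row sums and z = Σ r_i the total number of 1s. Each pair of columns can share at most one row with both entries 1 (else a 2×2 all-ones block appears), so Σ_i C(r_i, 2) ≤ C(188, 2) = 17578. By convexity Σ_i C(r_i, 2) ≥ 78·C(z/78, 2) = z(z − 78)/(2·78), giving z² − 78z − 78·188·187 ≤ 0 and hence z ≤ (1/2)[78 + √(6084 + 4·2742168)] = (1/2)[78 + √10974756] ≈ (1/2)(78 + 3312.8169) = 1695.4085.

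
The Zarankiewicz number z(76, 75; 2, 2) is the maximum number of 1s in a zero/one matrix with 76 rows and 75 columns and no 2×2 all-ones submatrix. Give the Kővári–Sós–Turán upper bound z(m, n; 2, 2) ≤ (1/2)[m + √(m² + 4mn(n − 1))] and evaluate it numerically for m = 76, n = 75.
z(76, 75; 2, 2) ≤ (1/2)[76 + √(76² + 4·76·75·74)] = (1/2)[76 + √1692976] = 688.5721

Kővári–Sós–Turán: let r_1, ..., r_76 be the row sums and z = Σ r_i the total number of 1s. Each pair of columns can share at most one row with both entries 1 (else a 2×2 all-ones block appears), so Σ_i C(r_i, 2) ≤ C(75, 2) = 2775. By convexity Σ_i C(r_i, 2) ≥ 76·C(z/76, 2) = z(z − 76)/(2·76), giving z² − 76z − 76·75·74 ≤ 0 and hence z ≤ (1/2)[76 + √(5776 + 4·421800)] = (1/2)[76 + √1692976] ≈ (1/2)(76 + 1301.1441) = 688.5721.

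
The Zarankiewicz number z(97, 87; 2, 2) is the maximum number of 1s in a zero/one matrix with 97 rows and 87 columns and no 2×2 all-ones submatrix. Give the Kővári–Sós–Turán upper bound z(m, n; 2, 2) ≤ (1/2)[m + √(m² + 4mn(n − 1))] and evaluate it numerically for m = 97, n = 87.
z(97, 87; 2, 2) ≤ (1/2)[97 + √(97² + 4·97·87·86)] = (1/2)[97 + √2912425] = 901.7914

Kővári–Sós–Turán: let r_1, ..., r_97 be the row sums and z = Σ r_i the total number of 1s. Each pair of columns can share at most one row with both entries 1 (else a 2×2 all-ones block appears), so Σ_i C(r_i, 2) ≤ C(87, 2) = 3741. By convexity Σ_i C(r_i, 2) ≥ 97·C(z/97, 2) = z(z − 97)/(2·97), giving z² − 97z − 97·87·86 ≤ 0 and hence z ≤ (1/2)[97 + √(9409 + 4·725754)] = (1/2)[97 + √2912425] ≈ (1/2)(97 + 1706.5828) = 901.7914.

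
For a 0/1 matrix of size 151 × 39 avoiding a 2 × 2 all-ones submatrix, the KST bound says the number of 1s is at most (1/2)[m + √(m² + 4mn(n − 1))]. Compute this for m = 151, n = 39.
z(151, 39; 2, 2) ≤ (1/2)[151 + √(151² + 4·151·39·38)] = (1/2)[151 + √917929] = 554.5431

Kővári–Sós–Turán: let r_1, ..., r_151 be the row sums and z = Σ r_i the total number of 1s. Each pair of columns can share at most one row with both entries 1 (else a 2×2 all-ones block appears), so Σ_i C(r_i, 2) ≤ C(39, 2) = 741. By convexity Σ_i C(r_i, 2) ≥ 151·C(z/151, 2) = z(z − 151)/(2·151), giving z² − 151z − 151·39·38 ≤ 0 and hence z ≤ (1/2)[151 + √(22801 + 4·223782)] = (1/2)[151 + √917929] ≈ (1/2)(151 + 958.0861) = 554.5431.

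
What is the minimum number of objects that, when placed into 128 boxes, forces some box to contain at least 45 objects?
n = (45 − 1)·128 + 1 = 5633

By the generalised pigeonhole principle, to guarantee some box contains ≥ r objects we need more than (r − 1) · k objects total. Threshold: n = (r − 1) · k + 1. With r = 45 and k = 128: n = 44 · 128 + 1 = 5632 + 1 = 5633. For n = 5632 = 44 · 128, we can put exactly 44 objects in every box, avoiding 45 in any single one — so 5633 is tight.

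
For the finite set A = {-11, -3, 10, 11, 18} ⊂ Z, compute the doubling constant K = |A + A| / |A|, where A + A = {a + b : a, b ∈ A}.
K = |A + A| / |A| = 14/5

Enumerate A + A = {a + b : a, b ∈ A}. With |A| = 5, there are |A|^2 = 25 ordered sum pairs; collecting distinct values, A + A = {-22, -14, -6, -1, 0, 7, 8, 15, 20, 21, 22, 28, 29, 36}, so |A + A| = 14. Thus K = 14/5. For comparison, the minimum possible |A + A| over all 5-element sets is 2·5 − 1 = 9 (so min K = 9/5), attained only by arithmetic progressions.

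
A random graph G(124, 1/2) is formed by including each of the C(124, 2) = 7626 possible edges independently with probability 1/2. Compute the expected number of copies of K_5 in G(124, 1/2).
E[# K_5] = C(124, 5) · (1/2)^C(5, 2) = 225150024 / 2^10 = 28143753/128 = 219873.0703125

For each 5-subset S of vertices (there are C(124, 5) = 225150024 such S), let X_S = 1 if S induces a K_5 (all C(5, 2) = 10 edges present). Then P(X_S = 1) = (1/2)^10 = 1/1024. By linearity of expectation, E[# K_5] = C(124, 5) · (1/2)^10 = 225150024 / 1024 = 28143753/128 = 219873.0703125.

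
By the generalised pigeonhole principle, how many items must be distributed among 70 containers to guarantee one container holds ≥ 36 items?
n = (36 − 1)·70 + 1 = 2451

By the generalised pigeonhole principle, to guarantee some box contains ≥ r objects we need more than (r − 1) · k objects total. Threshold: n = (r − 1) · k + 1. With r = 36 and k = 70: n = 35 · 70 + 1 = 2450 + 1 = 2451. For n = 2450 = 35 · 70, we can put exactly 35 objects in every box, avoiding 36 in any single one — so 2451 is tight.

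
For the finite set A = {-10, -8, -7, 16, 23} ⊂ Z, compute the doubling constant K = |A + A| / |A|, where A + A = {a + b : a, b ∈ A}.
K = |A + A| / |A| = 15/5 = 3

Enumerate A + A = {a + b : a, b ∈ A}. With |A| = 5, there are |A|^2 = 25 ordered sum pairs; collecting distinct values, A + A = {-20, -18, -17, -16, -15, -14, 6, 8, 9, 13, 15, 16, 32, 39, 46}, so |A + A| = 15. Thus K = 15/5 = 3. For comparison, the minimum possible |A + A| over all 5-element sets is 2·5 − 1 = 9 (so min K = 9/5), attained only by arithmetic progressions.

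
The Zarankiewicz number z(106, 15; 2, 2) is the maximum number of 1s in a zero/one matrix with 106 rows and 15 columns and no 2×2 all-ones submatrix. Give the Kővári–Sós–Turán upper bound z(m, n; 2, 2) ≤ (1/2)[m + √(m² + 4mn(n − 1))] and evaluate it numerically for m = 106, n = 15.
z(106, 15; 2, 2) ≤ (1/2)[106 + √(106² + 4·106·15·14)] = (1/2)[106 + √100276] = 211.3319

Kővári–Sós–Turán: let r_1, ..., r_106 be the row sums and z = Σ r_i the total number of 1s. Each pair of columns can share at most one row with both entries 1 (else a 2×2 all-ones block appears), so Σ_i C(r_i, 2) ≤ C(15, 2) = 105. By convexity Σ_i C(r_i, 2) ≥ 106·C(z/106, 2) = z(z − 106)/(2·106), giving z² − 106z − 106·15·14 ≤ 0 and hence z ≤ (1/2)[106 + √(11236 + 4·22260)] = (1/2)[106 + √100276] ≈ (1/2)(106 + 316.6639) = 211.3319.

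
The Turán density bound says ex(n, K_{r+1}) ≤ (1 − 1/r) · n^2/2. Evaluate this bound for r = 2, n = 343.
Turán density bound = (1/2) · 343^2/2 = 117649/4 ≈ 29412.25

Turán's theorem: ex(n, K_{r+1}) is achieved by the complete r-partite Turán graph T(n, r) with parts as balanced as possible, and is at most (1 − 1/r) · n^2/2. For r = 2, n = 343: the density bound is (1/2) · 117649/2 = 117649/4 ≈ 29412.25. The integer-valued extremum is e(T(343, 2)) = 29412, which is strictly less than the density bound 117649/4 since 2 ∤ 343 (the parts of T(343, 2) cannot all be equal).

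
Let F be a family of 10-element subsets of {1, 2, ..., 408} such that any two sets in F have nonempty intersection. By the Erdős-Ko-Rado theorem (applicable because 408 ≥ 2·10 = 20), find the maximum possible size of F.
max |F| = C(407, 9) = 772506526276034550

The Erdős-Ko-Rado theorem states: for n ≥ 2k, an intersecting family of k-subsets of an n-element set has size at most C(n − 1, k − 1), with equality for 'star' families {A ⊆ [n] : |A| = k, i ∈ A} (fix an element i). For n = 408, k = 10: C(407, 9) = 772506526276034550.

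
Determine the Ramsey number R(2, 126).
R(2, 126) = 126

R(2, k) = k for all k ≥ 2: in a 2-colouring of K_k, either some edge is red (a red K_2) or all edges are blue (a blue K_k). And K_{125} coloured all-blue has no blue K_126, so R(2, 126) > 125. Hence R(2, 126) = 126.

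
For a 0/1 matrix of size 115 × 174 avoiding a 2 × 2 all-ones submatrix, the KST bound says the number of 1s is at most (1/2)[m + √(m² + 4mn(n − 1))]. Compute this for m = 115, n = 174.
z(115, 174; 2, 2) ≤ (1/2)[115 + √(115² + 4·115·174·173)] = (1/2)[115 + √13860145] = 1918.9608

Kővári–Sós–Turán: let r_1, ..., r_115 be the row sums and z = Σ r_i the total number of 1s. Each pair of columns can share at most one row with both entries 1 (else a 2×2 all-ones block appears), so Σ_i C(r_i, 2) ≤ C(174, 2) = 15051. By convexity Σ_i C(r_i, 2) ≥ 115·C(z/115, 2) = z(z − 115)/(2·115), giving z² − 115z − 115·174·173 ≤ 0 and hence z ≤ (1/2)[115 + √(13225 + 4·3461730)] = (1/2)[115 + √13860145] ≈ (1/2)(115 + 3722.9216) = 1918.9608.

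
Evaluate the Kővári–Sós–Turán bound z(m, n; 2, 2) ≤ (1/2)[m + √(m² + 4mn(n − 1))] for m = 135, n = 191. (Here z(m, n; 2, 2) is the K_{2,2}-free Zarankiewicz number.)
z(135, 191; 2, 2) ≤ (1/2)[135 + √(135² + 4·135·191·190)] = (1/2)[135 + √19614825] = 2281.9314

Kővári–Sós–Turán: let r_1, ..., r_135 be the row sums and z = Σ r_i the total number of 1s. Each pair of columns can share at most one row with both entries 1 (else a 2×2 all-ones block appears), so Σ_i C(r_i, 2) ≤ C(191, 2) = 18145. By convexity Σ_i C(r_i, 2) ≥ 135·C(z/135, 2) = z(z − 135)/(2·135), giving z² − 135z − 135·191·190 ≤ 0 and hence z ≤ (1/2)[135 + √(18225 + 4·4899150)] = (1/2)[135 + √19614825] ≈ (1/2)(135 + 4428.8627) = 2281.9314.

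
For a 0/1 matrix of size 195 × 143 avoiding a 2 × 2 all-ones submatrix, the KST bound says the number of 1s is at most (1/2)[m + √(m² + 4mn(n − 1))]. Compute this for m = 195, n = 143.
z(195, 143; 2, 2) ≤ (1/2)[195 + √(195² + 4·195·143·142)] = (1/2)[195 + √15876705] = 2089.7792

Kővári–Sós–Turán: let r_1, ..., r_195 be the row sums and z = Σ r_i the total number of 1s. Each pair of columns can share at most one row with both entries 1 (else a 2×2 all-ones block appears), so Σ_i C(r_i, 2) ≤ C(143, 2) = 10153. By convexity Σ_i C(r_i, 2) ≥ 195·C(z/195, 2) = z(z − 195)/(2·195), giving z² − 195z − 195·143·142 ≤ 0 and hence z ≤ (1/2)[195 + √(38025 + 4·3959670)] = (1/2)[195 + √15876705] ≈ (1/2)(195 + 3984.5583) = 2089.7792.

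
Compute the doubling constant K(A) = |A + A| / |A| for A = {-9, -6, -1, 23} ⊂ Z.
K = |A + A| / |A| = 10/4 = 5/2

Enumerate A + A = {a + b : a, b ∈ A}. With |A| = 4, there are |A|^2 = 16 ordered sum pairs; collecting distinct values, A + A = {-18, -15, -12, -10, -7, -2, 14, 17, 22, 46}, so |A + A| = 10. Thus K = 10/4 = 5/2. For comparison, the minimum possible |A + A| over all 4-element sets is 2·4 − 1 = 7 (so min K = 7/4), attained only by arithmetic progressions.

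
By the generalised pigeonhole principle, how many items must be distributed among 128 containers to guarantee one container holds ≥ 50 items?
n = (50 − 1)·128 + 1 = 6273

By the generalised pigeonhole principle, to guarantee some box contains ≥ r objects we need more than (r − 1) · k objects total. Threshold: n = (r − 1) · k + 1. With r = 50 and k = 128: n = 49 · 128 + 1 = 6272 + 1 = 6273. For n = 6272 = 49 · 128, we can put exactly 49 objects in every box, avoiding 50 in any single one — so 6273 is tight.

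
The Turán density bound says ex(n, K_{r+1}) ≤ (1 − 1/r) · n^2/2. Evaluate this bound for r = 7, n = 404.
Turán density bound = (6/7) · 404^2/2 = 489648/7 ≈ 69949.7143

Turán's theorem: ex(n, K_{r+1}) is achieved by the complete r-partite Turán graph T(n, r) with parts as balanced as possible, and is at most (1 − 1/r) · n^2/2. For r = 7, n = 404: the density bound is (6/7) · 163216/2 = 489648/7 ≈ 69949.7143. The integer-valued extremum is e(T(404, 7)) = 69949, which is strictly less than the density bound 489648/7 since 7 ∤ 404 (the parts of T(404, 7) cannot all be equal).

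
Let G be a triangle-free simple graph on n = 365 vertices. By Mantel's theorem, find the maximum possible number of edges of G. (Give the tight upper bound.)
ex(365, K_3) = ⌊365^2/4⌋ = 33306

Mantel (1907): a triangle-free graph on n vertices has at most ⌊n^2/4⌋ edges, with equality for the complete bipartite graph K_{⌊n/2⌋, ⌈n/2⌉}. For n = 365: ⌊365^2/4⌋ = ⌊133225/4⌋ = 33306. The extremal graph is K_{182, 183}, which has 182·183 = 33306 edges.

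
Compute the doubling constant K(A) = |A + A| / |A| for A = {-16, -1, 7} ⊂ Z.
K = |A + A| / |A| = 6/3 = 2

Enumerate A + A = {a + b : a, b ∈ A}. With |A| = 3, there are |A|^2 = 9 ordered sum pairs; collecting distinct values, A + A = {-32, -17, -9, -2, 6, 14}, so |A + A| = 6. Thus K = 6/3 = 2. For comparison, the minimum possible |A + A| over all 3-element sets is 2·3 − 1 = 5 (so min K = 5/3), attained only by arithmetic progressions.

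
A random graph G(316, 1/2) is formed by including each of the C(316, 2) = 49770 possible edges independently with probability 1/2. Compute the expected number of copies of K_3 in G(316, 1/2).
E[# K_3] = C(316, 3) · (1/2)^C(3, 2) = 5209260 / 2^3 = 1302315/2 = 651157.5

For each 3-subset S of vertices (there are C(316, 3) = 5209260 such S), let X_S = 1 if S induces a K_3 (all C(3, 2) = 3 edges present). Then P(X_S = 1) = (1/2)^3 = 1/8. By linearity of expectation, E[# K_3] = C(316, 3) · (1/2)^3 = 5209260 / 8 = 1302315/2 = 651157.5.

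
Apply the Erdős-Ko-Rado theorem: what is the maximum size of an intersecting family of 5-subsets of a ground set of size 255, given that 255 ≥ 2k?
max |F| = C(254, 4) = 169362501

The Erdős-Ko-Rado theorem states: for n ≥ 2k, an intersecting family of k-subsets of an n-element set has size at most C(n − 1, k − 1), with equality for 'star' families {A ⊆ [n] : |A| = k, i ∈ A} (fix an element i). For n = 255, k = 5: C(254, 4) = 169362501.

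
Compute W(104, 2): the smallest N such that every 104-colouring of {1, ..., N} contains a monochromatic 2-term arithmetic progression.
W(104, 2) = 104 + 1 = 105

A 2-term AP is any pair of integers, so a monochromatic 2-AP exists iff some colour is used at least twice. With 104 colours, the colouring i ↦ i on {1, ..., 104} uses each colour once, avoiding any monochromatic pair, so W(104, 2) > 104. For {1, ..., 105}, pigeonhole forces two integers of the same colour, which form a monochromatic 2-AP. Hence W(104, 2) = 105.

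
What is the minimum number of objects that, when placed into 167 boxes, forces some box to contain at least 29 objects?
n = (29 − 1)·167 + 1 = 4677

By the generalised pigeonhole principle, to guarantee some box contains ≥ r objects we need more than (r − 1) · k objects total. Threshold: n = (r − 1) · k + 1. With r = 29 and k = 167: n = 28 · 167 + 1 = 4676 + 1 = 4677. For n = 4676 = 28 · 167, we can put exactly 28 objects in every box, avoiding 29 in any single one — so 4677 is tight.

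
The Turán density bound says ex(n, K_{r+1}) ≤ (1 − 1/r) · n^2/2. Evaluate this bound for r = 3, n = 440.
Turán density bound = (2/3) · 440^2/2 = 193600/3 ≈ 64533.3333

Turán's theorem: ex(n, K_{r+1}) is achieved by the complete r-partite Turán graph T(n, r) with parts as balanced as possible, and is at most (1 − 1/r) · n^2/2. For r = 3, n = 440: the density bound is (2/3) · 193600/2 = 193600/3 ≈ 64533.3333. The integer-valued extremum is e(T(440, 3)) = 64533, which is strictly less than the density bound 193600/3 since 3 ∤ 440 (the parts of T(440, 3) cannot all be equal).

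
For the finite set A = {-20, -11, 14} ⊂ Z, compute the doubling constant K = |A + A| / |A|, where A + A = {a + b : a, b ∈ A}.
K = |A + A| / |A| = 6/3 = 2

Enumerate A + A = {a + b : a, b ∈ A}. With |A| = 3, there are |A|^2 = 9 ordered sum pairs; collecting distinct values, A + A = {-40, -31, -22, -6, 3, 28}, so |A + A| = 6. Thus K = 6/3 = 2. For comparison, the minimum possible |A + A| over all 3-element sets is 2·3 − 1 = 5 (so min K = 5/3), attained only by arithmetic progressions.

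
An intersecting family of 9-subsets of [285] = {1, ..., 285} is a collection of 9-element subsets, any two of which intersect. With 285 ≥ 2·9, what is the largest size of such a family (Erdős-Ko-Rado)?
max |F| = C(284, 8) = 950225060447529

Erdős-Ko-Rado (1961): when n ≥ 2k, max |F| = C(n−1, k−1). The bound is attained by the star {A : i ∈ A} for any fixed i ∈ [n]. Here C(285−1, 9−1) = C(284, 8) = 950225060447529.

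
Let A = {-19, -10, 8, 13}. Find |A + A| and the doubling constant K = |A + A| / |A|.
K = |A + A| / |A| = 10/4 = 5/2

Enumerate A + A = {a + b : a, b ∈ A}. With |A| = 4, there are |A|^2 = 16 ordered sum pairs; collecting distinct values, A + A = {-38, -29, -20, -11, -6, -2, 3, 16, 21, 26}, so |A + A| = 10. Thus K = 10/4 = 5/2. For comparison, the minimum possible |A + A| over all 4-element sets is 2·4 − 1 = 7 (so min K = 7/4), attained only by arithmetic progressions.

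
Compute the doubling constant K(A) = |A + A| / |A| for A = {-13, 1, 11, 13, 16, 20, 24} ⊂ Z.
K = |A + A| / |A| = 27/7

Enumerate A + A = {a + b : a, b ∈ A}. With |A| = 7, there are |A|^2 = 49 ordered sum pairs; collecting distinct values, A + A = {-26, -12, -2, 0, 2, 3, 7, 11, 12, 14, 17, 21, 22, 24, 25, 26, 27, 29, 31, 32, 33, 35, 36, 37, 40, 44, 48}, so |A + A| = 27. Thus K = 27/7. For comparison, the minimum possible |A + A| over all 7-element sets is 2·7 − 1 = 13 (so min K = 13/7), attained only by arithmetic progressions.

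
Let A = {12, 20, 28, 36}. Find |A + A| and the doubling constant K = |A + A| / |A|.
K = |A + A| / |A| = 7/4

Enumerate A + A = {a + b : a, b ∈ A}. With |A| = 4, there are |A|^2 = 16 ordered sum pairs; collecting distinct values, A + A = {24, 32, 40, 48, 56, 64, 72}, so |A + A| = 7. Thus K = 7/4. Here |A + A| = 2|A| − 1 = 7, the minimum possible — so K = 7/4 is minimal, which holds iff A is an arithmetic progression.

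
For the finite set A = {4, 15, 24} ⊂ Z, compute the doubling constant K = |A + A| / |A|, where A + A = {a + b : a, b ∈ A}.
K = |A + A| / |A| = 6/3 = 2

Enumerate A + A = {a + b : a, b ∈ A}. With |A| = 3, there are |A|^2 = 9 ordered sum pairs; collecting distinct values, A + A = {8, 19, 28, 30, 39, 48}, so |A + A| = 6. Thus K = 6/3 = 2. For comparison, the minimum possible |A + A| over all 3-element sets is 2·3 − 1 = 5 (so min K = 5/3), attained only by arithmetic progressions.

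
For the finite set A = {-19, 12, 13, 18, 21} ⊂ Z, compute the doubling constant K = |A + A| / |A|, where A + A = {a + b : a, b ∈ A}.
K = |A + A| / |A| = 15/5 = 3

Enumerate A + A = {a + b : a, b ∈ A}. With |A| = 5, there are |A|^2 = 25 ordered sum pairs; collecting distinct values, A + A = {-38, -7, -6, -1, 2, 24, 25, 26, 30, 31, 33, 34, 36, 39, 42}, so |A + A| = 15. Thus K = 15/5 = 3. For comparison, the minimum possible |A + A| over all 5-element sets is 2·5 − 1 = 9 (so min K = 9/5), attained only by arithmetic progressions.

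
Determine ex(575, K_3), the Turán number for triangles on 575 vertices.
ex(575, K_3) = ⌊575^2/4⌋ = 82656

Mantel (1907): a triangle-free graph on n vertices has at most ⌊n^2/4⌋ edges, with equality for the complete bipartite graph K_{⌊n/2⌋, ⌈n/2⌉}. For n = 575: ⌊575^2/4⌋ = ⌊330625/4⌋ = 82656. The extremal graph is K_{287, 288}, which has 287·288 = 82656 edges.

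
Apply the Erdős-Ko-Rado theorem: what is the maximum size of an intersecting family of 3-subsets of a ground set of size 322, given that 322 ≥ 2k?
max |F| = C(321, 2) = 51360

Erdős-Ko-Rado (1961): when n ≥ 2k, max |F| = C(n−1, k−1). The bound is attained by the star {A : i ∈ A} for any fixed i ∈ [n]. Here C(322−1, 3−1) = C(321, 2) = 51360.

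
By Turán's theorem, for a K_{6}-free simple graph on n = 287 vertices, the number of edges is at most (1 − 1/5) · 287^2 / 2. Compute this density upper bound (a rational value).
Turán density bound = (4/5) · 287^2/2 = 164738/5 ≈ 32947.6

Turán's theorem: ex(n, K_{r+1}) is achieved by the complete r-partite Turán graph T(n, r) with parts as balanced as possible, and is at most (1 − 1/r) · n^2/2. For r = 5, n = 287: the density bound is (4/5) · 82369/2 = 164738/5 ≈ 32947.6. The integer-valued extremum is e(T(287, 5)) = 32947, which is strictly less than the density bound 164738/5 since 5 ∤ 287 (the parts of T(287, 5) cannot all be equal).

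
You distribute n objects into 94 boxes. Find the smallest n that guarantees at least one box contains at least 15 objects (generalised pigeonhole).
n = (15 − 1)·94 + 1 = 1317

By the generalised pigeonhole principle, to guarantee some box contains ≥ r objects we need more than (r − 1) · k objects total. Threshold: n = (r − 1) · k + 1. With r = 15 and k = 94: n = 14 · 94 + 1 = 1316 + 1 = 1317. For n = 1316 = 14 · 94, we can put exactly 14 objects in every box, avoiding 15 in any single one — so 1317 is tight.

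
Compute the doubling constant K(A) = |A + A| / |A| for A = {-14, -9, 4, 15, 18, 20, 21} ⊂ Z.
K = |A + A| / |A| = 26/7

Enumerate A + A = {a + b : a, b ∈ A}. With |A| = 7, there are |A|^2 = 49 ordered sum pairs; collecting distinct values, A + A = {-28, -23, -18, -10, -5, 1, 4, 6, 7, 8, 9, 11, 12, 19, 22, 24, 25, 30, 33, 35, 36, 38, 39, 40, 41, 42}, so |A + A| = 26. Thus K = 26/7. For comparison, the minimum possible |A + A| over all 7-element sets is 2·7 − 1 = 13 (so min K = 13/7), attained only by arithmetic progressions.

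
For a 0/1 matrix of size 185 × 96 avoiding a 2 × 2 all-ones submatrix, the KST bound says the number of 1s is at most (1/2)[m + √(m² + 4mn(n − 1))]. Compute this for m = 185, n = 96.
z(185, 96; 2, 2) ≤ (1/2)[185 + √(185² + 4·185·96·95)] = (1/2)[185 + √6783025] = 1394.7121

Kővári–Sós–Turán: let r_1, ..., r_185 be the row sums and z = Σ r_i the total number of 1s. Each pair of columns can share at most one row with both entries 1 (else a 2×2 all-ones block appears), so Σ_i C(r_i, 2) ≤ C(96, 2) = 4560. By convexity Σ_i C(r_i, 2) ≥ 185·C(z/185, 2) = z(z − 185)/(2·185), giving z² − 185z − 185·96·95 ≤ 0 and hence z ≤ (1/2)[185 + √(34225 + 4·1687200)] = (1/2)[185 + √6783025] ≈ (1/2)(185 + 2604.4241) = 1394.7121.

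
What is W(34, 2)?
W(34, 2) = 34 + 1 = 35

A 2-term AP is any pair of integers, so a monochromatic 2-AP exists iff some colour is used at least twice. With 34 colours, the colouring i ↦ i on {1, ..., 34} uses each colour once, avoiding any monochromatic pair, so W(34, 2) > 34. For {1, ..., 35}, pigeonhole forces two integers of the same colour, which form a monochromatic 2-AP. Hence W(34, 2) = 35.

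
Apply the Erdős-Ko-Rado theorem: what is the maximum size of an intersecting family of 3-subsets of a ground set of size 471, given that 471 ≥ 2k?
max |F| = C(470, 2) = 110215

Erdős-Ko-Rado (1961): when n ≥ 2k, max |F| = C(n−1, k−1). The bound is attained by the star {A : i ∈ A} for any fixed i ∈ [n]. Here C(471−1, 3−1) = C(470, 2) = 110215.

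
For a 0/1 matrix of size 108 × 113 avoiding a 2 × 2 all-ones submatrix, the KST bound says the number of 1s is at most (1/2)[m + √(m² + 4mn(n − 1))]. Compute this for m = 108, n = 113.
z(108, 113; 2, 2) ≤ (1/2)[108 + √(108² + 4·108·113·112)] = (1/2)[108 + √5479056] = 1224.3692

Kővári–Sós–Turán: let r_1, ..., r_108 be the row sums and z = Σ r_i the total number of 1s. Each pair of columns can share at most one row with both entries 1 (else a 2×2 all-ones block appears), so Σ_i C(r_i, 2) ≤ C(113, 2) = 6328. By convexity Σ_i C(r_i, 2) ≥ 108·C(z/108, 2) = z(z − 108)/(2·108), giving z² − 108z − 108·113·112 ≤ 0 and hence z ≤ (1/2)[108 + √(11664 + 4·1366848)] = (1/2)[108 + √5479056] ≈ (1/2)(108 + 2340.7383) = 1224.3692.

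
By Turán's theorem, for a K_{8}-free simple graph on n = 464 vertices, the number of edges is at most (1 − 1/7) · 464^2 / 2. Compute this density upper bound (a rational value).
Turán density bound = (6/7) · 464^2/2 = 645888/7 ≈ 92269.7143

Turán's theorem: ex(n, K_{r+1}) is achieved by the complete r-partite Turán graph T(n, r) with parts as balanced as possible, and is at most (1 − 1/r) · n^2/2. For r = 7, n = 464: the density bound is (6/7) · 215296/2 = 645888/7 ≈ 92269.7143. The integer-valued extremum is e(T(464, 7)) = 92269, which is strictly less than the density bound 645888/7 since 7 ∤ 464 (the parts of T(464, 7) cannot all be equal).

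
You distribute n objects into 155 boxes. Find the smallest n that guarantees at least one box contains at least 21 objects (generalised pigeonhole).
n = (21 − 1)·155 + 1 = 3101

By the generalised pigeonhole principle, to guarantee some box contains ≥ r objects we need more than (r − 1) · k objects total. Threshold: n = (r − 1) · k + 1. With r = 21 and k = 155: n = 20 · 155 + 1 = 3100 + 1 = 3101. For n = 3100 = 20 · 155, we can put exactly 20 objects in every box, avoiding 21 in any single one — so 3101 is tight.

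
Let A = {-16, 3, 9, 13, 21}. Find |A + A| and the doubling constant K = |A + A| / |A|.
K = |A + A| / |A| = 15/5 = 3

Enumerate A + A = {a + b : a, b ∈ A}. With |A| = 5, there are |A|^2 = 25 ordered sum pairs; collecting distinct values, A + A = {-32, -13, -7, -3, 5, 6, 12, 16, 18, 22, 24, 26, 30, 34, 42}, so |A + A| = 15. Thus K = 15/5 = 3. For comparison, the minimum possible |A + A| over all 5-element sets is 2·5 − 1 = 9 (so min K = 9/5), attained only by arithmetic progressions.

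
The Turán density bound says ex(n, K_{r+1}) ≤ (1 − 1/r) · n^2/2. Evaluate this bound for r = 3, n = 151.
Turán density bound = (2/3) · 151^2/2 = 22801/3 ≈ 7600.3333

Turán's theorem: ex(n, K_{r+1}) is achieved by the complete r-partite Turán graph T(n, r) with parts as balanced as possible, and is at most (1 − 1/r) · n^2/2. For r = 3, n = 151: the density bound is (2/3) · 22801/2 = 22801/3 ≈ 7600.3333. The integer-valued extremum is e(T(151, 3)) = 7600, which is strictly less than the density bound 22801/3 since 3 ∤ 151 (the parts of T(151, 3) cannot all be equal).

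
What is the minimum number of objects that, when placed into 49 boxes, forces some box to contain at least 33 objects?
n = (33 − 1)·49 + 1 = 1569

By the generalised pigeonhole principle, to guarantee some box contains ≥ r objects we need more than (r − 1) · k objects total. Threshold: n = (r − 1) · k + 1. With r = 33 and k = 49: n = 32 · 49 + 1 = 1568 + 1 = 1569. For n = 1568 = 32 · 49, we can put exactly 32 objects in every box, avoiding 33 in any single one — so 1569 is tight.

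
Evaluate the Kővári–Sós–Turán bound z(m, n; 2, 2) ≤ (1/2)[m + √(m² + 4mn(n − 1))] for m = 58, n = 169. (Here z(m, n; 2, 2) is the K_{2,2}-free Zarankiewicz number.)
z(58, 169; 2, 2) ≤ (1/2)[58 + √(58² + 4·58·169·168)] = (1/2)[58 + √6590308] = 1312.5798

Kővári–Sós–Turán: let r_1, ..., r_58 be the row sums and z = Σ r_i the total number of 1s. Each pair of columns can share at most one row with both entries 1 (else a 2×2 all-ones block appears), so Σ_i C(r_i, 2) ≤ C(169, 2) = 14196. By convexity Σ_i C(r_i, 2) ≥ 58·C(z/58, 2) = z(z − 58)/(2·58), giving z² − 58z − 58·169·168 ≤ 0 and hence z ≤ (1/2)[58 + √(3364 + 4·1646736)] = (1/2)[58 + √6590308] ≈ (1/2)(58 + 2567.1595) = 1312.5798.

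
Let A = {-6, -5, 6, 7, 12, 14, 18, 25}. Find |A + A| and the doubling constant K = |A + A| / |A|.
K = |A + A| / |A| = 29/8

Enumerate A + A = {a + b : a, b ∈ A}. With |A| = 8, there are |A|^2 = 64 ordered sum pairs; collecting distinct values, A + A = {-12, -11, -10, 0, 1, 2, 6, 7, 8, 9, 12, 13, 14, 18, 19, 20, 21, 24, 25, 26, 28, 30, 31, 32, 36, 37, 39, 43, 50}, so |A + A| = 29. Thus K = 29/8. For comparison, the minimum possible |A + A| over all 8-element sets is 2·8 − 1 = 15 (so min K = 15/8), attained only by arithmetic progressions.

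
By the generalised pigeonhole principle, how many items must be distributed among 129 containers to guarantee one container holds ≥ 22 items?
n = (22 − 1)·129 + 1 = 2710

By the generalised pigeonhole principle, to guarantee some box contains ≥ r objects we need more than (r − 1) · k objects total. Threshold: n = (r − 1) · k + 1. With r = 22 and k = 129: n = 21 · 129 + 1 = 2709 + 1 = 2710. For n = 2709 = 21 · 129, we can put exactly 21 objects in every box, avoiding 22 in any single one — so 2710 is tight.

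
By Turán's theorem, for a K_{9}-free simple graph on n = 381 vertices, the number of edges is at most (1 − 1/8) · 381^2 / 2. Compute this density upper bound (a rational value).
Turán density bound = (7/8) · 381^2/2 = 1016127/16 ≈ 63507.9375

Turán's theorem: ex(n, K_{r+1}) is achieved by the complete r-partite Turán graph T(n, r) with parts as balanced as possible, and is at most (1 − 1/r) · n^2/2. For r = 8, n = 381: the density bound is (7/8) · 145161/2 = 1016127/16 ≈ 63507.9375. The integer-valued extremum is e(T(381, 8)) = 63507, which is strictly less than the density bound 1016127/16 since 8 ∤ 381 (the parts of T(381, 8) cannot all be equal).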